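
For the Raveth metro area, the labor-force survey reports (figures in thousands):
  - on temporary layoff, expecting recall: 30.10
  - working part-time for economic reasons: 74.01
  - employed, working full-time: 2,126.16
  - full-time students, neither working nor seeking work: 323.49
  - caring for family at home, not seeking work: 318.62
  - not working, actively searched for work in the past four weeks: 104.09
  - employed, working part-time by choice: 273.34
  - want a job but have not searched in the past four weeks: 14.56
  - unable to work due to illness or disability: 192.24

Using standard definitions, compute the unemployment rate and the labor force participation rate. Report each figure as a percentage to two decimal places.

Unemployment rate ≈ 5.15%; labor force participation rate ≈ 75.44%.

Employed = 74.01 + 2,126.16 + 273.34 = 2,473.51 thousand (anyone who worked, including part-time for economic reasons, counts as employed).
Unemployed = 30.10 + 104.09 = 134.19 thousand (jobless and actively searching, or on temporary layoff).
Labor force = 2,473.51 + 134.19 = 2,607.70 thousand.
Not in labor force = 323.49 + 318.62 + 14.56 + 192.24 = 848.91 thousand (those not working and not actively searching are outside the labor force — including those who want a job but have given up searching).
Civilian working-age population = 2,607.70 + 848.91 = 3,456.61 thousand.
Unemployment rate = 134.19 / 2,607.70 = 5.15%.
Labor force participation rate = 2,607.70 / 3,456.61 = 75.44%.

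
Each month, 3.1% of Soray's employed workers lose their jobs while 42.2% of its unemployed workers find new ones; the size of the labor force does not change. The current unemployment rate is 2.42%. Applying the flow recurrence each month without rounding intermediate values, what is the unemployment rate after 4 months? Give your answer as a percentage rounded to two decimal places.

Unemployment rate after four months ≈ 6.45%.

With a fixed labor force, u_{t+1} = u_t + s·(1−u_t) − f·u_t = u_t·(1−s−f) + s.
Here 1−s−f = 0.547 and s = 0.031.
u_1 = 0.024200 × 0.547 + 0.031 = 0.044237.
u_2 = 0.044237 × 0.547 + 0.031 = 0.055198.
u_3 = 0.055198 × 0.547 + 0.031 = 0.061193.
u_4 = 0.061193 × 0.547 + 0.031 = 0.064473.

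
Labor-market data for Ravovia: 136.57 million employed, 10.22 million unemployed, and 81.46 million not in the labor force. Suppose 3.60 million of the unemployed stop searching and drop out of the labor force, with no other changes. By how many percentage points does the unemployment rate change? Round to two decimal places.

Initially, labor force = 136.57 + 10.22 = 146.79 million, so u = 10.22/146.79 = 6.96%.
After the change, unemployed and labor force both fall by 3.60 → E = 136.57, U = 6.62, labor force = 143.19 million.
New unemployment rate = 6.62 / 143.19 = 4.62%.
Change = 4.62% − 6.96% = −2.34 percentage points.

The unemployment rate changes by −2.34 percentage points.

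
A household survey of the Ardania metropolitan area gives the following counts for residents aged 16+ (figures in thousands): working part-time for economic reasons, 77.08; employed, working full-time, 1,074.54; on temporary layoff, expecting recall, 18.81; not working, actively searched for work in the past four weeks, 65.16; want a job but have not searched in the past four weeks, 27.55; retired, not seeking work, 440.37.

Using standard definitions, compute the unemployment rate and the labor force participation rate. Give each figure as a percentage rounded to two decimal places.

Unemployment rate ≈ 6.80%; labor force participation rate ≈ 72.53%.

Employed = 77.08 + 1,074.54 = 1,151.62 thousand (anyone who worked, including part-time for economic reasons, counts as employed).
Unemployed = 18.81 + 65.16 = 83.97 thousand (jobless and actively searching, or on temporary layoff).
Labor force = 1,151.62 + 83.97 = 1,235.59 thousand.
Not in labor force = 27.55 + 440.37 = 467.92 thousand (those not working and not actively searching are outside the labor force — including those who want a job but have given up searching).
Civilian working-age population = 1,235.59 + 467.92 = 1,703.51 thousand.
Unemployment rate = 83.97 / 1,235.59 = 6.80%.
Labor force participation rate = 1,235.59 / 1,703.51 = 72.53%.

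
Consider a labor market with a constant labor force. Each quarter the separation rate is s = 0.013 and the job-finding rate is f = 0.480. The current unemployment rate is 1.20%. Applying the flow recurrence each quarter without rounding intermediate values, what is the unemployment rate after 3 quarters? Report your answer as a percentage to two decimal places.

Unemployment rate after three quarters ≈ 2.45%.

With a fixed labor force, u_{t+1} = u_t + s·(1−u_t) − f·u_t = u_t·(1−s−f) + s.
Here 1−s−f = 0.507 and s = 0.013.
u_1 = 0.012000 × 0.507 + 0.013 = 0.019084.
u_2 = 0.019084 × 0.507 + 0.013 = 0.022676.
u_3 = 0.022676 × 0.507 + 0.013 = 0.024497.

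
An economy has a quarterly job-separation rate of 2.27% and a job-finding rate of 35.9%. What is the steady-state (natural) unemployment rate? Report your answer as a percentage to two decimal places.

Steady-state unemployment rate ≈ 5.95%.

At steady state the flows balance: s·E = f·U, so U/(E+U) = s/(s+f).
u* = 2.27 / (2.27 + 35.9) = 2.27 / 38.17 = 5.95%.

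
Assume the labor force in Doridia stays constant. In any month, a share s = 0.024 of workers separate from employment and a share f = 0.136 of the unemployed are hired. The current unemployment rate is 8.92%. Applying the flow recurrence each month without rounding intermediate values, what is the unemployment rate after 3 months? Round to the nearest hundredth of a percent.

Unemployment rate after three months ≈ 11.40%.

With a fixed labor force, u_{t+1} = u_t + s·(1−u_t) − f·u_t = u_t·(1−s−f) + s.
Here 1−s−f = 0.840 and s = 0.024.
u_1 = 0.089200 × 0.840 + 0.024 = 0.098928.
u_2 = 0.098928 × 0.840 + 0.024 = 0.107100.
u_3 = 0.107100 × 0.840 + 0.024 = 0.113964.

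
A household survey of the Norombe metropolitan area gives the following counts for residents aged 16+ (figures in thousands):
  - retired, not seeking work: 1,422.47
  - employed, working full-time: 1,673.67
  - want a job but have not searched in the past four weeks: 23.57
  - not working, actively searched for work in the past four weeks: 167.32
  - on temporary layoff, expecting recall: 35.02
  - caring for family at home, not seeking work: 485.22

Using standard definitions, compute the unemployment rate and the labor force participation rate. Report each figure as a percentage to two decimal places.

Employed = 1,673.67 thousand.
Unemployed = 167.32 + 35.02 = 202.34 thousand (jobless and actively searching, or on temporary layoff).
Labor force = 1,673.67 + 202.34 = 1,876.01 thousand.
Not in labor force = 1,422.47 + 23.57 + 485.22 = 1,931.26 thousand (those not working and not actively searching are outside the labor force — including those who want a job but have given up searching).
Civilian working-age population = 1,876.01 + 1,931.26 = 3,807.27 thousand.
Unemployment rate = 202.34 / 1,876.01 = 10.79%.
Labor force participation rate = 1,876.01 / 3,807.27 = 49.27%.

Unemployment rate ≈ 10.79%; labor force participation rate ≈ 49.27%.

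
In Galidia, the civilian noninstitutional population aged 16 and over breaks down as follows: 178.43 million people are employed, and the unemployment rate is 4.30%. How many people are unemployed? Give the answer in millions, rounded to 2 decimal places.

Let U be the number unemployed. The labor force is E + U, and U/(E+U) = 0.0430.
So U = 0.0430 × 178.43 / (1 − 0.0430) = 7.6725 / 0.9570 ≈ 8.02 million.

About 8.02 million are unemployed.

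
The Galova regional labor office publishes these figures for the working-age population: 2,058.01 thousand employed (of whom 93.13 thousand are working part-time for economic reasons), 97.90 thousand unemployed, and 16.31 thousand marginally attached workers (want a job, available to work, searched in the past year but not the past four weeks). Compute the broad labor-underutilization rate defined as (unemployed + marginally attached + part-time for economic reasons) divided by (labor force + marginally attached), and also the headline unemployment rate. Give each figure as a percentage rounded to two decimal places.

Labor force = 2,058.01 + 97.90 = 2,155.91 thousand.
Numerator = 97.90 + 16.31 + 93.13 = 207.34 thousand.
Denominator = 2,155.91 + 16.31 = 2,172.22 thousand.
Broad rate = 207.34 / 2,172.22 = 9.55%.
Headline unemployment rate = 97.90 / 2,155.91 = 4.54%.

Broad underutilization rate ≈ 9.55%; headline unemployment rate ≈ 4.54%.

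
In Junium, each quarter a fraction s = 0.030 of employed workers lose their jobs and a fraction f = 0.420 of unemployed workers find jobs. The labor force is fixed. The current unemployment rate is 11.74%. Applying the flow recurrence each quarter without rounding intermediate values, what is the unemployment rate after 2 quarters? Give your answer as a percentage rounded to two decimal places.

With a fixed labor force, u_{t+1} = u_t + s·(1−u_t) − f·u_t = u_t·(1−s−f) + s.
Here 1−s−f = 0.550 and s = 0.030.
u_1 = 0.117400 × 0.550 + 0.030 = 0.094570.
u_2 = 0.094570 × 0.550 + 0.030 = 0.082014.

Unemployment rate after two quarters ≈ 8.20%.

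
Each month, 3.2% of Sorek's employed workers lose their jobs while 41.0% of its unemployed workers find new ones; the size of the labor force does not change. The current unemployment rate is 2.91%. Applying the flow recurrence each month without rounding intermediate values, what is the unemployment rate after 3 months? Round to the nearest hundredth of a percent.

Unemployment rate after three months ≈ 6.49%.

With a fixed labor force, u_{t+1} = u_t + s·(1−u_t) − f·u_t = u_t·(1−s−f) + s.
Here 1−s−f = 0.558 and s = 0.032.
u_1 = 0.029100 × 0.558 + 0.032 = 0.048238.
u_2 = 0.048238 × 0.558 + 0.032 = 0.058917.
u_3 = 0.058917 × 0.558 + 0.032 = 0.064876.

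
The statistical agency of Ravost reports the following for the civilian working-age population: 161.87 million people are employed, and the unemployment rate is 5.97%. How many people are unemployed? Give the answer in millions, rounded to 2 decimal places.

About 10.28 million are unemployed.

Let U be the number unemployed. The labor force is E + U, and U/(E+U) = 0.0597.
So U = 0.0597 × 161.87 / (1 − 0.0597) = 9.6636 / 0.9403 ≈ 10.28 million.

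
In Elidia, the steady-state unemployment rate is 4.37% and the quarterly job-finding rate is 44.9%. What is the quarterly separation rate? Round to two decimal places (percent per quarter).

From u* = s/(s+f): s = u·f/(1−u).
s = 0.0437 × 44.9 / (1 − 0.0437) = 1.9621 / 0.9563 ≈ 2.05% per quarter.

Separation rate ≈ 2.05% per quarter.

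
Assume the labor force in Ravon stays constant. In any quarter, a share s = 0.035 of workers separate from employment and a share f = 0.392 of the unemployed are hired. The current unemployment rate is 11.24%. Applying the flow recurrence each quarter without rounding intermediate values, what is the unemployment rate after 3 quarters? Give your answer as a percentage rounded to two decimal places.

With a fixed labor force, u_{t+1} = u_t + s·(1−u_t) − f·u_t = u_t·(1−s−f) + s.
Here 1−s−f = 0.573 and s = 0.035.
u_1 = 0.112400 × 0.573 + 0.035 = 0.099405.
u_2 = 0.099405 × 0.573 + 0.035 = 0.091959.
u_3 = 0.091959 × 0.573 + 0.035 = 0.087693.

Unemployment rate after three quarters ≈ 8.77%.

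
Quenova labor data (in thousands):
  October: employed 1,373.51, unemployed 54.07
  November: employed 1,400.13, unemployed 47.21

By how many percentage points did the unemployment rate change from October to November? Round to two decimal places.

The unemployment rate changed by −0.53 percentage points.

October: labor force = 1,373.51 + 54.07 = 1,427.58; u = 54.07/1,427.58 = 3.79%.
November: labor force = 1,400.13 + 47.21 = 1,447.34; u = 47.21/1,447.34 = 3.26%.
Change = 3.26% − 3.79% = −0.53 pp.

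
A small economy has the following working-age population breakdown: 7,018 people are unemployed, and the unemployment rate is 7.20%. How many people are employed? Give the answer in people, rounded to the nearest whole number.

Labor force = U / u = 7,018 / 0.0720 ≈ 97,472.
Employed = labor force − unemployed = 97,472 − 7,018 = 90,454.

About 90,454 are employed.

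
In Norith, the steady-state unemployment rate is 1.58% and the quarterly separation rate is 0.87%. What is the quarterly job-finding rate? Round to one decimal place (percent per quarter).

From u* = s/(s+f): f = s·(1−u)/u.
f = 0.87 × (1 − 0.0158) / 0.0158 = 0.8563 / 0.0158 ≈ 54.2% per quarter.

Job-finding rate ≈ 54.2% per quarter.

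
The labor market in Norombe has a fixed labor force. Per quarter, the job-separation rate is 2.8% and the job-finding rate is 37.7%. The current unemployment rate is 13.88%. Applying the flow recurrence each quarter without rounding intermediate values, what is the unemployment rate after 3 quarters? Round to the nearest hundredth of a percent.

With a fixed labor force, u_{t+1} = u_t + s·(1−u_t) − f·u_t = u_t·(1−s−f) + s.
Here 1−s−f = 0.595 and s = 0.028.
u_1 = 0.138800 × 0.595 + 0.028 = 0.110586.
u_2 = 0.110586 × 0.595 + 0.028 = 0.093799.
u_3 = 0.093799 × 0.595 + 0.028 = 0.083810.

Unemployment rate after three quarters ≈ 8.38%.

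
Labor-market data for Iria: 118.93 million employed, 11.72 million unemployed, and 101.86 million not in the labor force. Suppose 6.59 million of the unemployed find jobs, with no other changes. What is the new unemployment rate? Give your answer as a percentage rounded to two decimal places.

New unemployment rate ≈ 3.93%.

Initially, labor force = 118.93 + 11.72 = 130.65 million, so u = 11.72/130.65 = 8.97%.
After the change, unemployed falls and employed rises by 6.59; labor force unchanged → E = 125.52, U = 5.13, labor force = 130.65 million.
New unemployment rate = 5.13 / 130.65 = 3.93%.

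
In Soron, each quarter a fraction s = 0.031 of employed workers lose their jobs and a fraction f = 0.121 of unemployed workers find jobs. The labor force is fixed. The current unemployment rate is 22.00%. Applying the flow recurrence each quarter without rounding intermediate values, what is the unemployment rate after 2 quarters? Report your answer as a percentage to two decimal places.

Unemployment rate after two quarters ≈ 21.55%.

With a fixed labor force, u_{t+1} = u_t + s·(1−u_t) − f·u_t = u_t·(1−s−f) + s.
Here 1−s−f = 0.848 and s = 0.031.
u_1 = 0.220000 × 0.848 + 0.031 = 0.217560.
u_2 = 0.217560 × 0.848 + 0.031 = 0.215491.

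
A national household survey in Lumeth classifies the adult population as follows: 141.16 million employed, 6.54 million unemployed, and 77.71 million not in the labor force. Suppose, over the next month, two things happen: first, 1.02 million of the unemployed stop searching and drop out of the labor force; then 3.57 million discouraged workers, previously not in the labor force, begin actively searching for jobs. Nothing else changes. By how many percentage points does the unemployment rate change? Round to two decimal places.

Initially, labor force = 141.16 + 6.54 = 147.70 million, so u = 6.54/147.70 = 4.43%.
After the first change, unemployed and labor force both fall by 1.02 → E = 141.16, U = 5.52, labor force = 146.68 million.
After the second change, unemployed and labor force both rise by 3.57 → E = 141.16, U = 9.09, labor force = 150.25 million.
New unemployment rate = 9.09 / 150.25 = 6.05%.
Change = 6.05% − 4.43% = +1.62 percentage points.

The unemployment rate changes by +1.62 percentage points.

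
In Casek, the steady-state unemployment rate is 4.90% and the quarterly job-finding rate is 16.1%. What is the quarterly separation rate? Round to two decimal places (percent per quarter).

Separation rate ≈ 0.83% per quarter.

From u* = s/(s+f): s = u·f/(1−u).
s = 0.0490 × 16.1 / (1 − 0.0490) = 0.7889 / 0.9510 ≈ 0.83% per quarter.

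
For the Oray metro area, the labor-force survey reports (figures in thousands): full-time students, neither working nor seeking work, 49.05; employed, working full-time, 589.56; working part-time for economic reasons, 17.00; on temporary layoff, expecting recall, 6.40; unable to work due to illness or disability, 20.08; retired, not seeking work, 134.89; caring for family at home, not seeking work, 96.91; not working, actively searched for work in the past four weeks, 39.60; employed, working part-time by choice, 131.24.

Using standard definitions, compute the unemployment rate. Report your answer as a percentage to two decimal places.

Unemployment rate ≈ 5.87%.

Employed = 589.56 + 17.00 + 131.24 = 737.80 thousand (anyone who worked, including part-time for economic reasons, counts as employed).
Unemployed = 6.40 + 39.60 = 46.00 thousand (jobless and actively searching, or on temporary layoff).
Labor force = 737.80 + 46.00 = 783.80 thousand.
Unemployment rate = 46.00 / 783.80 = 5.87%.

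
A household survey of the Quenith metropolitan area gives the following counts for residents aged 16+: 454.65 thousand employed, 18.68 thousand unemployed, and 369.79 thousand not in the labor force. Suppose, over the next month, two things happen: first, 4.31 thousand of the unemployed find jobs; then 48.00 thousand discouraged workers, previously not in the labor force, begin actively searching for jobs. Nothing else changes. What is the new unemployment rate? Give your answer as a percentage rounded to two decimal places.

Initially, labor force = 454.65 + 18.68 = 473.33 thousand, so u = 18.68/473.33 = 3.95%.
After the first change, unemployed falls and employed rises by 4.31; labor force unchanged → E = 458.96, U = 14.37, labor force = 473.33 thousand.
After the second change, unemployed and labor force both rise by 48.00 → E = 458.96, U = 62.37, labor force = 521.33 thousand.
New unemployment rate = 62.37 / 521.33 = 11.96%.

New unemployment rate ≈ 11.96%.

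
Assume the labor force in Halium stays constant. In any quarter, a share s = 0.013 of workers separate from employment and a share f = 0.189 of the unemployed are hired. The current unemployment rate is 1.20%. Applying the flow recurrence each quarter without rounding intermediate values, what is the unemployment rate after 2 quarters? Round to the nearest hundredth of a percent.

Unemployment rate after two quarters ≈ 3.10%.

With a fixed labor force, u_{t+1} = u_t + s·(1−u_t) − f·u_t = u_t·(1−s−f) + s.
Here 1−s−f = 0.798 and s = 0.013.
u_1 = 0.012000 × 0.798 + 0.013 = 0.022576.
u_2 = 0.022576 × 0.798 + 0.013 = 0.031016.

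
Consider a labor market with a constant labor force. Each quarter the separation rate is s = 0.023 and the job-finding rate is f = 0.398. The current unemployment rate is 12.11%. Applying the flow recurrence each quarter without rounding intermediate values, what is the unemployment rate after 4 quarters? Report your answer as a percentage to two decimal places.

Unemployment rate after four quarters ≈ 6.21%.

With a fixed labor force, u_{t+1} = u_t + s·(1−u_t) − f·u_t = u_t·(1−s−f) + s.
Here 1−s−f = 0.579 and s = 0.023.
u_1 = 0.121100 × 0.579 + 0.023 = 0.093117.
u_2 = 0.093117 × 0.579 + 0.023 = 0.076915.
u_3 = 0.076915 × 0.579 + 0.023 = 0.067534.
u_4 = 0.067534 × 0.579 + 0.023 = 0.062102.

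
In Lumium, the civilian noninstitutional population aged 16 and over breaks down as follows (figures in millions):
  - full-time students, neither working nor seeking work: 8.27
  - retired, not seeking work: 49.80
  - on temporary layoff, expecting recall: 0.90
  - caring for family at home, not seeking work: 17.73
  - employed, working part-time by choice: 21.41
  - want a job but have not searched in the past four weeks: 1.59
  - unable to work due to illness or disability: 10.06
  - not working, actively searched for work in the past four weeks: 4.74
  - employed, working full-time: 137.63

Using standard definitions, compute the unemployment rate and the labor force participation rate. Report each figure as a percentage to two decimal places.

Employed = 21.41 + 137.63 = 159.04 million.
Unemployed = 0.90 + 4.74 = 5.64 million (jobless and actively searching, or on temporary layoff).
Labor force = 159.04 + 5.64 = 164.68 million.
Not in labor force = 8.27 + 49.80 + 17.73 + 1.59 + 10.06 = 87.45 million (those not working and not actively searching are outside the labor force — including those who want a job but have given up searching).
Civilian working-age population = 164.68 + 87.45 = 252.13 million.
Unemployment rate = 5.64 / 164.68 = 3.42%.
Labor force participation rate = 164.68 / 252.13 = 65.32%.

Unemployment rate ≈ 3.42%; labor force participation rate ≈ 65.32%.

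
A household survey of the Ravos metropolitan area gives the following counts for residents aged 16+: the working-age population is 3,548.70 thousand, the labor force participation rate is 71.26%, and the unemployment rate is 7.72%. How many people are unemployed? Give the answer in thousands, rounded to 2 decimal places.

Labor force = 0.7126 × 3,548.70 = 2,528.80 thousand.
Unemployed = 0.0772 × 2,528.80 ≈ 195.22 thousand.

About 195.22 thousand are unemployed.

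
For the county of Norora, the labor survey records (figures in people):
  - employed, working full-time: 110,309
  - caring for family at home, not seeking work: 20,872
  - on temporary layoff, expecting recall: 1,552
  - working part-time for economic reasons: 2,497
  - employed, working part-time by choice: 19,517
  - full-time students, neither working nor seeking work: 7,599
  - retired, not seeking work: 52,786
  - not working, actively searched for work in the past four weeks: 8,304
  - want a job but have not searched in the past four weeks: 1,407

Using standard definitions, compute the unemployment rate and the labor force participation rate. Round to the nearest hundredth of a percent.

Unemployment rate ≈ 6.93%; labor force participation rate ≈ 63.23%.

Employed = 110,309 + 2,497 + 19,517 = 132,323 (anyone who worked, including part-time for economic reasons, counts as employed).
Unemployed = 1,552 + 8,304 = 9,856 (jobless and actively searching, or on temporary layoff).
Labor force = 132,323 + 9,856 = 142,179.
Not in labor force = 20,872 + 7,599 + 52,786 + 1,407 = 82,664 (those not working and not actively searching are outside the labor force — including those who want a job but have given up searching).
Civilian working-age population = 142,179 + 82,664 = 224,843.
Unemployment rate = 9,856 / 142,179 = 6.93%.
Labor force participation rate = 142,179 / 224,843 = 63.23%.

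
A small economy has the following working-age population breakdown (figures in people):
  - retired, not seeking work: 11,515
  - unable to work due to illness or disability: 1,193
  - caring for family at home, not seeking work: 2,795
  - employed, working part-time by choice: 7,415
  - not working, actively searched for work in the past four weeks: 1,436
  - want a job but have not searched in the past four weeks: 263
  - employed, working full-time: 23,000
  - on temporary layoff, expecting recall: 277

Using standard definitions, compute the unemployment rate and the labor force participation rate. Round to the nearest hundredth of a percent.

Employed = 7,415 + 23,000 = 30,415.
Unemployed = 1,436 + 277 = 1,713 (jobless and actively searching, or on temporary layoff).
Labor force = 30,415 + 1,713 = 32,128.
Not in labor force = 11,515 + 1,193 + 2,795 + 263 = 15,766 (those not working and not actively searching are outside the labor force — including those who want a job but have given up searching).
Civilian working-age population = 32,128 + 15,766 = 47,894.
Unemployment rate = 1,713 / 32,128 = 5.33%.
Labor force participation rate = 32,128 / 47,894 = 67.08%.

Unemployment rate ≈ 5.33%; labor force participation rate ≈ 67.08%.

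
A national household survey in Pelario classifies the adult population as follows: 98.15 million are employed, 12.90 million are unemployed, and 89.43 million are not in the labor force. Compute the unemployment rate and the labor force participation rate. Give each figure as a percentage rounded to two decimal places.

Unemployment rate ≈ 11.62%; labor force participation rate ≈ 55.39%.

Labor force = employed + unemployed = 98.15 + 12.90 = 111.05 million.
Working-age population = 111.05 + 89.43 = 200.48 million.
Unemployment rate = 12.90 / 111.05 = 11.62%.
Labor force participation rate = 111.05 / 200.48 = 55.39%.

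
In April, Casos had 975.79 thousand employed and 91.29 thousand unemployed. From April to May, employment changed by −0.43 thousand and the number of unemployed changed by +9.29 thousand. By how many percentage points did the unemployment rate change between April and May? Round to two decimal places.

The unemployment rate changed by +0.79 percentage points.

April: labor force = 975.79 + 91.29 = 1,067.08; u = 91.29/1,067.08 = 8.56%.
May: labor force = 975.36 + 100.58 = 1,075.94; u = 100.58/1,075.94 = 9.35%.
Change = 9.35% − 8.56% = +0.79 pp.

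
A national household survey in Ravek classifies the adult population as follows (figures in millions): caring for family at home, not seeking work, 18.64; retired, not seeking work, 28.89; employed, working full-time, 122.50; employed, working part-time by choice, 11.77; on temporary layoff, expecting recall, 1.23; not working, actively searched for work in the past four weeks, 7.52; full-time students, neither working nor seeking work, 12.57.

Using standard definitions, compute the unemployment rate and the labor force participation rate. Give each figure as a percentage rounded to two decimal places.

Unemployment rate ≈ 6.12%; labor force participation rate ≈ 70.41%.

Employed = 122.50 + 11.77 = 134.27 million.
Unemployed = 1.23 + 7.52 = 8.75 million (jobless and actively searching, or on temporary layoff).
Labor force = 134.27 + 8.75 = 143.02 million.
Not in labor force = 18.64 + 28.89 + 12.57 = 60.10 million (those not working and not actively searching are outside the labor force).
Civilian working-age population = 143.02 + 60.10 = 203.12 million.
Unemployment rate = 8.75 / 143.02 = 6.12%.
Labor force participation rate = 143.02 / 203.12 = 70.41%.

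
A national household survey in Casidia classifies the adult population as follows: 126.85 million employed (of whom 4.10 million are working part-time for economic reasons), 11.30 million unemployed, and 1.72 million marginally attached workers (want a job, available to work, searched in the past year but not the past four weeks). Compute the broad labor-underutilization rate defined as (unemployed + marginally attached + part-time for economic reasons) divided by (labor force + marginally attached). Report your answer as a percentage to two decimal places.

Labor force = 126.85 + 11.30 = 138.15 million.
Numerator = 11.30 + 1.72 + 4.10 = 17.12 million.
Denominator = 138.15 + 1.72 = 139.87 million.
Broad rate = 17.12 / 139.87 = 12.24%.

Broad underutilization rate ≈ 12.24%.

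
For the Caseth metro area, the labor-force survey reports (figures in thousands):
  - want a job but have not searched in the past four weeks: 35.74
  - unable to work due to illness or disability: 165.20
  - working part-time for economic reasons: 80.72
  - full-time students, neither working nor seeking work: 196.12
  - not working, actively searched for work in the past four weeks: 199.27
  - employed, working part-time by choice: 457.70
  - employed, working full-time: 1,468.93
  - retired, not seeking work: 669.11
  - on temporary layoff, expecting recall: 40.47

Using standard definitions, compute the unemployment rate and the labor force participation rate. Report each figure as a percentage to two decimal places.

Unemployment rate ≈ 10.67%; labor force participation rate ≈ 67.82%.

Employed = 80.72 + 457.70 + 1,468.93 = 2,007.35 thousand (anyone who worked, including part-time for economic reasons, counts as employed).
Unemployed = 199.27 + 40.47 = 239.74 thousand (jobless and actively searching, or on temporary layoff).
Labor force = 2,007.35 + 239.74 = 2,247.09 thousand.
Not in labor force = 35.74 + 165.20 + 196.12 + 669.11 = 1,066.17 thousand (those not working and not actively searching are outside the labor force — including those who want a job but have given up searching).
Civilian working-age population = 2,247.09 + 1,066.17 = 3,313.26 thousand.
Unemployment rate = 239.74 / 2,247.09 = 10.67%.
Labor force participation rate = 2,247.09 / 3,313.26 = 67.82%.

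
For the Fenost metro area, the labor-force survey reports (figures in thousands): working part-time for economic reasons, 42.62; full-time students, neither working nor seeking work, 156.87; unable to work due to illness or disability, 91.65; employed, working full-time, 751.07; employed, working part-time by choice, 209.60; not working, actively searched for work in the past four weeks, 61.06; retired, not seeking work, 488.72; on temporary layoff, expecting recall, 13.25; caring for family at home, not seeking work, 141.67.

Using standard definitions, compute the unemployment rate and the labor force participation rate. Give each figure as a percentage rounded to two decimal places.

Employed = 42.62 + 751.07 + 209.60 = 1,003.29 thousand (anyone who worked, including part-time for economic reasons, counts as employed).
Unemployed = 61.06 + 13.25 = 74.31 thousand (jobless and actively searching, or on temporary layoff).
Labor force = 1,003.29 + 74.31 = 1,077.60 thousand.
Not in labor force = 156.87 + 91.65 + 488.72 + 141.67 = 878.91 thousand (those not working and not actively searching are outside the labor force).
Civilian working-age population = 1,077.60 + 878.91 = 1,956.51 thousand.
Unemployment rate = 74.31 / 1,077.60 = 6.90%.
Labor force participation rate = 1,077.60 / 1,956.51 = 55.08%.

Unemployment rate ≈ 6.90%; labor force participation rate ≈ 55.08%.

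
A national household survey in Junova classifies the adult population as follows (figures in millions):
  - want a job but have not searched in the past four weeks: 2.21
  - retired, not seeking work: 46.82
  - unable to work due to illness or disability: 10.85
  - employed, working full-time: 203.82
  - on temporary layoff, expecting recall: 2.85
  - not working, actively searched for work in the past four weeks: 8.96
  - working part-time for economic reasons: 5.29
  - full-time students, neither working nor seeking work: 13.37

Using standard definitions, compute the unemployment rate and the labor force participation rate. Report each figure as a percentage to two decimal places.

Employed = 203.82 + 5.29 = 209.11 million (anyone who worked, including part-time for economic reasons, counts as employed).
Unemployed = 2.85 + 8.96 = 11.81 million (jobless and actively searching, or on temporary layoff).
Labor force = 209.11 + 11.81 = 220.92 million.
Not in labor force = 2.21 + 46.82 + 10.85 + 13.37 = 73.25 million (those not working and not actively searching are outside the labor force — including those who want a job but have given up searching).
Civilian working-age population = 220.92 + 73.25 = 294.17 million.
Unemployment rate = 11.81 / 220.92 = 5.35%.
Labor force participation rate = 220.92 / 294.17 = 75.10%.

Unemployment rate ≈ 5.35%; labor force participation rate ≈ 75.10%.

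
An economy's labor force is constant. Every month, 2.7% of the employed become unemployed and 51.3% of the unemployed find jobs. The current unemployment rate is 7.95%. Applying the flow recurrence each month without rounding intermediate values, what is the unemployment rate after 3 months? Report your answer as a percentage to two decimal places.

With a fixed labor force, u_{t+1} = u_t + s·(1−u_t) − f·u_t = u_t·(1−s−f) + s.
Here 1−s−f = 0.460 and s = 0.027.
u_1 = 0.079500 × 0.460 + 0.027 = 0.063570.
u_2 = 0.063570 × 0.460 + 0.027 = 0.056242.
u_3 = 0.056242 × 0.460 + 0.027 = 0.052871.

Unemployment rate after three months ≈ 5.29%.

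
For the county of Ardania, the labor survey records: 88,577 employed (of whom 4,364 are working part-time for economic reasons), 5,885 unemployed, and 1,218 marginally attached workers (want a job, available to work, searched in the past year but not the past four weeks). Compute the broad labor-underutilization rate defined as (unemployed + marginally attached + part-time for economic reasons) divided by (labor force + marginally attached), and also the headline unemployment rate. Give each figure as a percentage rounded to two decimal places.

Broad underutilization rate ≈ 11.98%; headline unemployment rate ≈ 6.23%.

Labor force = 88,577 + 5,885 = 94,462.
Numerator = 5,885 + 1,218 + 4,364 = 11,467.
Denominator = 94,462 + 1,218 = 95,680.
Broad rate = 11,467 / 95,680 = 11.98%.
Headline unemployment rate = 5,885 / 94,462 = 6.23%.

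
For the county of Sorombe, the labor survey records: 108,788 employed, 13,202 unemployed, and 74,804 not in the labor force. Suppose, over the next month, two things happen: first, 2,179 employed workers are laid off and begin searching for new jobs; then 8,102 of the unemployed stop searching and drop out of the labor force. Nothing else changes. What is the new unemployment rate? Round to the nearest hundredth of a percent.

Initially, labor force = 108,788 + 13,202 = 121,990, so u = 13,202/121,990 = 10.82%.
After the first change, employed falls and unemployed rises by 2,179; labor force unchanged → E = 106,609, U = 15,381, labor force = 121,990.
After the second change, unemployed and labor force both fall by 8,102 → E = 106,609, U = 7,279, labor force = 113,888.
New unemployment rate = 7,279 / 113,888 = 6.39%.

New unemployment rate ≈ 6.39%.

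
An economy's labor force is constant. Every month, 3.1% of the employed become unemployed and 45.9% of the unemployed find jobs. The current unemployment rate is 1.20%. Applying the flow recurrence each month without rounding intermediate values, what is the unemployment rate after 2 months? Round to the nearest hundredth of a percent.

With a fixed labor force, u_{t+1} = u_t + s·(1−u_t) − f·u_t = u_t·(1−s−f) + s.
Here 1−s−f = 0.510 and s = 0.031.
u_1 = 0.012000 × 0.510 + 0.031 = 0.037120.
u_2 = 0.037120 × 0.510 + 0.031 = 0.049931.

Unemployment rate after two months ≈ 4.99%.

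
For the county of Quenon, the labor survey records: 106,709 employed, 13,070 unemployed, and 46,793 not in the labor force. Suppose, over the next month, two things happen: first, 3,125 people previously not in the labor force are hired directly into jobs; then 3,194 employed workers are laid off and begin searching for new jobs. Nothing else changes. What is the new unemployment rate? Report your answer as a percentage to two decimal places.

New unemployment rate ≈ 13.23%.

Initially, labor force = 106,709 + 13,070 = 119,779, so u = 13,070/119,779 = 10.91%.
After the first change, employed and labor force both rise by 3,125; unemployed unchanged → E = 109,834, U = 13,070, labor force = 122,904.
After the second change, employed falls and unemployed rises by 3,194; labor force unchanged → E = 106,640, U = 16,264, labor force = 122,904.
New unemployment rate = 16,264 / 122,904 = 13.23%.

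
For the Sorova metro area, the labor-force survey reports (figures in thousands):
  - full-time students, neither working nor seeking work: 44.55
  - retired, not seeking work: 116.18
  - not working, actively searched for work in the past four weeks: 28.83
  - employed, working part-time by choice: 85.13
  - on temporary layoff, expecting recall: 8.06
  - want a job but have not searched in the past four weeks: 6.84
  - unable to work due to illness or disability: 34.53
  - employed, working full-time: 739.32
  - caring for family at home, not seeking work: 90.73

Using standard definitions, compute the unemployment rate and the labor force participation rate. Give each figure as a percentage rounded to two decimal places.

Employed = 85.13 + 739.32 = 824.45 thousand.
Unemployed = 28.83 + 8.06 = 36.89 thousand (jobless and actively searching, or on temporary layoff).
Labor force = 824.45 + 36.89 = 861.34 thousand.
Not in labor force = 44.55 + 116.18 + 6.84 + 34.53 + 90.73 = 292.83 thousand (those not working and not actively searching are outside the labor force — including those who want a job but have given up searching).
Civilian working-age population = 861.34 + 292.83 = 1,154.17 thousand.
Unemployment rate = 36.89 / 861.34 = 4.28%.
Labor force participation rate = 861.34 / 1,154.17 = 74.63%.

Unemployment rate ≈ 4.28%; labor force participation rate ≈ 74.63%.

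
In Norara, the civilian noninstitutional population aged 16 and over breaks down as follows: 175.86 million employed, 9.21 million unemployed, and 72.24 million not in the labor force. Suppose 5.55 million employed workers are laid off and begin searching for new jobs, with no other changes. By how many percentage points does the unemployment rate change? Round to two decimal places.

The unemployment rate changes by +3.00 percentage points.

Initially, labor force = 175.86 + 9.21 = 185.07 million, so u = 9.21/185.07 = 4.98%.
After the change, employed falls and unemployed rises by 5.55; labor force unchanged → E = 170.31, U = 14.76, labor force = 185.07 million.
New unemployment rate = 14.76 / 185.07 = 7.98%.
Change = 7.98% − 4.98% = +3.00 percentage points.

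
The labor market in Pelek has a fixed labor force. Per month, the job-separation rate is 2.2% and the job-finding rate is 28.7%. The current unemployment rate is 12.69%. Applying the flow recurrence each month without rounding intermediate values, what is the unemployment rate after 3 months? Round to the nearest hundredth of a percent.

With a fixed labor force, u_{t+1} = u_t + s·(1−u_t) − f·u_t = u_t·(1−s−f) + s.
Here 1−s−f = 0.691 and s = 0.022.
u_1 = 0.126900 × 0.691 + 0.022 = 0.109688.
u_2 = 0.109688 × 0.691 + 0.022 = 0.097794.
u_3 = 0.097794 × 0.691 + 0.022 = 0.089576.

Unemployment rate after three months ≈ 8.96%.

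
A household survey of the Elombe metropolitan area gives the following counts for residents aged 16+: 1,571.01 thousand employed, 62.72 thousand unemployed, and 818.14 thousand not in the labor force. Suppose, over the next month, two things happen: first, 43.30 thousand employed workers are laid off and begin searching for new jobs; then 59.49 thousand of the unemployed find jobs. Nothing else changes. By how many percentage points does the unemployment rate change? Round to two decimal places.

The unemployment rate changes by −0.99 percentage points.

Initially, labor force = 1,571.01 + 62.72 = 1,633.73 thousand, so u = 62.72/1,633.73 = 3.84%.
After the first change, employed falls and unemployed rises by 43.30; labor force unchanged → E = 1,527.71, U = 106.02, labor force = 1,633.73 thousand.
After the second change, unemployed falls and employed rises by 59.49; labor force unchanged → E = 1,587.20, U = 46.53, labor force = 1,633.73 thousand.
New unemployment rate = 46.53 / 1,633.73 = 2.85%.
Change = 2.85% − 3.84% = −0.99 percentage points.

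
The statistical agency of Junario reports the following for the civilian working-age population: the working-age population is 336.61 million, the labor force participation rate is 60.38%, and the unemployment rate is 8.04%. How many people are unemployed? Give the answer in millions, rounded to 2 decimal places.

Labor force = 0.6038 × 336.61 = 203.25 million.
Unemployed = 0.0804 × 203.25 ≈ 16.34 million.

About 16.34 million are unemployed.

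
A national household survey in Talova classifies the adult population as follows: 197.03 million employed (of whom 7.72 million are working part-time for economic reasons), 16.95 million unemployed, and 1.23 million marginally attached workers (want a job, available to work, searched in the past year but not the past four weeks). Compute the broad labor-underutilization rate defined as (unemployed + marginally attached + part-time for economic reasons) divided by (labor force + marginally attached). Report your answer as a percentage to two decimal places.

Broad underutilization rate ≈ 12.03%.

Labor force = 197.03 + 16.95 = 213.98 million.
Numerator = 16.95 + 1.23 + 7.72 = 25.90 million.
Denominator = 213.98 + 1.23 = 215.21 million.
Broad rate = 25.90 / 215.21 = 12.03%.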